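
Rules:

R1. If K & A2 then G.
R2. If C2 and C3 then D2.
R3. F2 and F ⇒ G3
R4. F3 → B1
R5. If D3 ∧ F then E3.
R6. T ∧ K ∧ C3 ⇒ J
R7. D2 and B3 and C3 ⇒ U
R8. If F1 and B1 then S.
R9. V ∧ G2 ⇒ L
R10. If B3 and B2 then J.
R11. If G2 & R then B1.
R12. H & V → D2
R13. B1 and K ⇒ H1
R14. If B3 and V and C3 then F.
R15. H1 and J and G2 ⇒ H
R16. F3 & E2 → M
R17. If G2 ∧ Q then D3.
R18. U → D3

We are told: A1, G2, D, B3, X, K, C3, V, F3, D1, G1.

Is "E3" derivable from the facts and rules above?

No

Forward chaining from the given facts derives: B1, L, H1, F.
The only rule concluding E3 is R5, which needs D3; that is never established.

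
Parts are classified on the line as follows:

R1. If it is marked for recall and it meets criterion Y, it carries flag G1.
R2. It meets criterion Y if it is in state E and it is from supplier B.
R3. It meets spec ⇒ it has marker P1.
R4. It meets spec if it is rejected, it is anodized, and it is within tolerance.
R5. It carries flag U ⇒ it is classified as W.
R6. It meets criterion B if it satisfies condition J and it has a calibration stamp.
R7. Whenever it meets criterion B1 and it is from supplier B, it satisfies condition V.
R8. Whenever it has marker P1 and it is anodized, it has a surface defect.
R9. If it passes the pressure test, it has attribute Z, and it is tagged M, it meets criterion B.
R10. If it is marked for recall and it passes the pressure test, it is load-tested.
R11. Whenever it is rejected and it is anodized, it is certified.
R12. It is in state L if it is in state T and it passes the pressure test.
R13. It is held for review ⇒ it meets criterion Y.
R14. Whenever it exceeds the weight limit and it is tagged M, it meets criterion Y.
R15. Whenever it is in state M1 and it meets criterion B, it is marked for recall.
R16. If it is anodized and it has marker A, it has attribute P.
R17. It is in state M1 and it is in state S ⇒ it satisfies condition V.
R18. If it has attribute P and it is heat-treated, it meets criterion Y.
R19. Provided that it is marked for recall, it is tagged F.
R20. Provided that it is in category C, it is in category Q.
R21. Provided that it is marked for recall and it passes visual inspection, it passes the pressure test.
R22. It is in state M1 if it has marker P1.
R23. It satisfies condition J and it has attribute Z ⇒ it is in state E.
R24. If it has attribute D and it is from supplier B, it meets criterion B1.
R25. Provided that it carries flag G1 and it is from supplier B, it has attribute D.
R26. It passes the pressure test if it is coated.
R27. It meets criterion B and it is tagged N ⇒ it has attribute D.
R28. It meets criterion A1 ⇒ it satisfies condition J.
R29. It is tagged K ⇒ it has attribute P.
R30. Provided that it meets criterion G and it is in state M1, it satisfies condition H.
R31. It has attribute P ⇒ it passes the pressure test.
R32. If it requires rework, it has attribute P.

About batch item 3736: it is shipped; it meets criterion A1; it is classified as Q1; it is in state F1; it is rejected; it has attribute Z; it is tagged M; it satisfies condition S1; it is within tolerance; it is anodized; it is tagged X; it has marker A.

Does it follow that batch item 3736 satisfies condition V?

No

Forward chaining from the given facts derives: meets spec, is certified, has attribute P, satisfies condition J, passes the pressure test, has marker P1, has a surface defect, meets criterion B, is in state M1, is in state E, is marked for recall, is tagged F, is load-tested.
Rules concluding "it satisfies condition V": R7 needs "it meets criterion B1"; R17 needs "it is in state S" — none of these are established.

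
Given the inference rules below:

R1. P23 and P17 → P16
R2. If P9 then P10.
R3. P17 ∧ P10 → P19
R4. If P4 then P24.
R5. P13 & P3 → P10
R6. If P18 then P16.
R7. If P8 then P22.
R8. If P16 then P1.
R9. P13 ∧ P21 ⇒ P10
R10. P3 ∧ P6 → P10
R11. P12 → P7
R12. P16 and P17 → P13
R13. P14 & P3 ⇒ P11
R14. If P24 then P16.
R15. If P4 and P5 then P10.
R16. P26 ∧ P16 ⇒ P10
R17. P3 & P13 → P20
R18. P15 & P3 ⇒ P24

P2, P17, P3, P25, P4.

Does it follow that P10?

Yes

P24  (by R4: P4)
P16  (by R14: P24)
P13  (by R12: P16, P17)
P10  (by R5: P13, P3)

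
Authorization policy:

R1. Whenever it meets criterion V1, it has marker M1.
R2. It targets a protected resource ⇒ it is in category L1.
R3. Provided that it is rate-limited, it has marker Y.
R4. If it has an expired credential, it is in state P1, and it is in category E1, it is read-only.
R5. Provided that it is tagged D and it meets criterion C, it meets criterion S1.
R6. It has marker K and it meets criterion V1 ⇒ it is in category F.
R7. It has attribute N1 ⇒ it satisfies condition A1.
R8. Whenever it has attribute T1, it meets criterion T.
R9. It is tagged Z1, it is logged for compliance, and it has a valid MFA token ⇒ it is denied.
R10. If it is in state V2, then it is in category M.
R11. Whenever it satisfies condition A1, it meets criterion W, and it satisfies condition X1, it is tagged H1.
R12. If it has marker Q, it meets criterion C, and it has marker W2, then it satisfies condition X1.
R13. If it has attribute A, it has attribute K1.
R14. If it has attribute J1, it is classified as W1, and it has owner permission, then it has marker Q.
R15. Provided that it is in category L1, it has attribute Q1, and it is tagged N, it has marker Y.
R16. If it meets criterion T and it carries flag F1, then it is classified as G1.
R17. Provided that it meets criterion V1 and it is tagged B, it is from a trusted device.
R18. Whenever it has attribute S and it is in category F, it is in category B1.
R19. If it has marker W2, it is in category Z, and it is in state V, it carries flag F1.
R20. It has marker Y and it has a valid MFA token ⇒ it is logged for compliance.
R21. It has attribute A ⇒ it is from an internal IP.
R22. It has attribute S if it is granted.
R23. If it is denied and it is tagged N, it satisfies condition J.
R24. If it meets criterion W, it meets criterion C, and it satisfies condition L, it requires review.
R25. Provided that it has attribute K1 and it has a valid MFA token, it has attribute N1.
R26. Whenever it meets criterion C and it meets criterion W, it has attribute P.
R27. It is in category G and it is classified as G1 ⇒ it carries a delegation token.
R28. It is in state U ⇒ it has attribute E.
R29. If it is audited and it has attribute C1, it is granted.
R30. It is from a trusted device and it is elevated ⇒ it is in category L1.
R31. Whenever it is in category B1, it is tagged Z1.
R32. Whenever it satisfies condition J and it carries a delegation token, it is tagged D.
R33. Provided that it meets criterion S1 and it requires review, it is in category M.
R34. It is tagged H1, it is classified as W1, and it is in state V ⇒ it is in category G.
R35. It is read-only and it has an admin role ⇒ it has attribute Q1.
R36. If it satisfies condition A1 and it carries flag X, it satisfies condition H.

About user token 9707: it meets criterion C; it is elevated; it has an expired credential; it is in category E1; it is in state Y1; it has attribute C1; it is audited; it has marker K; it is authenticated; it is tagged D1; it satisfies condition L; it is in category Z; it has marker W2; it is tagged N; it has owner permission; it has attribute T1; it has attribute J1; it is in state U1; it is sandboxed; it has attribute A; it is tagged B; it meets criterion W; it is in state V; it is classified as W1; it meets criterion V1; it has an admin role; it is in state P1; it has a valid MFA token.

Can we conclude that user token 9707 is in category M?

Yes

By R4 (it has an expired credential, it is in state P1, it is in category E1): it is read-only.
By R6 (it has marker K, it meets criterion V1): it is in category F.
By R8 (it has attribute T1): it meets criterion T.
By R13 (it has attribute A): it has attribute K1.
By R14 (it has attribute J1, it is classified as W1, it has owner permission): it has marker Q.
By R17 (it meets criterion V1, it is tagged B): it is from a trusted device.
By R19 (it has marker W2, it is in category Z, it is in state V): it carries flag F1.
By R24 (it meets criterion W, it meets criterion C, it satisfies condition L): it requires review.
By R25 (it has attribute K1, it has a valid MFA token): it has attribute N1.
By R29 (it is audited, it has attribute C1): it is granted.
By R30 (it is from a trusted device, it is elevated): it is in category L1.
By R35 (it is read-only, it has an admin role): it has attribute Q1.
By R7 (it has attribute N1): it satisfies condition A1.
By R12 (it has marker Q, it meets criterion C, it has marker W2): it satisfies condition X1.
By R15 (it is in category L1, it has attribute Q1, it is tagged N): it has marker Y.
By R16 (it meets criterion T, it carries flag F1): it is classified as G1.
By R20 (it has marker Y, it has a valid MFA token): it is logged for compliance.
By R22 (it is granted): it has attribute S.
By R11 (it satisfies condition A1, it meets criterion W, it satisfies condition X1): it is tagged H1.
By R18 (it has attribute S, it is in category F): it is in category B1.
By R31 (it is in category B1): it is tagged Z1.
By R34 (it is tagged H1, it is classified as W1, it is in state V): it is in category G.
By R9 (it is tagged Z1, it is logged for compliance, it has a valid MFA token): it is denied.
By R23 (it is denied, it is tagged N): it satisfies condition J.
By R27 (it is in category G, it is classified as G1): it carries a delegation token.
By R32 (it satisfies condition J, it carries a delegation token): it is tagged D.
By R5 (it is tagged D, it meets criterion C): it meets criterion S1.
By R33 (it meets criterion S1, it requires review): it is in category M.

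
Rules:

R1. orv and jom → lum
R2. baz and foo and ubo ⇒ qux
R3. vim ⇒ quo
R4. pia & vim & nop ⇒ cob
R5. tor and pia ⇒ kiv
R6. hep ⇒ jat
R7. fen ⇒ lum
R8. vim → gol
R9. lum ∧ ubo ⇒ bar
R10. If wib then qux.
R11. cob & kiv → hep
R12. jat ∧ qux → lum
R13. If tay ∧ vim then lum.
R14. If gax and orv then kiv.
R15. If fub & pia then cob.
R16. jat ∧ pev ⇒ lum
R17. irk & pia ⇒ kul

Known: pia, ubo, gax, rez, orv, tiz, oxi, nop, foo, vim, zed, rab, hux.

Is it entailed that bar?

Forward chaining from the given facts derives: quo, cob, gol, kiv, hep, jat.
The only rule concluding bar is R9, which needs lum; that is never established.

No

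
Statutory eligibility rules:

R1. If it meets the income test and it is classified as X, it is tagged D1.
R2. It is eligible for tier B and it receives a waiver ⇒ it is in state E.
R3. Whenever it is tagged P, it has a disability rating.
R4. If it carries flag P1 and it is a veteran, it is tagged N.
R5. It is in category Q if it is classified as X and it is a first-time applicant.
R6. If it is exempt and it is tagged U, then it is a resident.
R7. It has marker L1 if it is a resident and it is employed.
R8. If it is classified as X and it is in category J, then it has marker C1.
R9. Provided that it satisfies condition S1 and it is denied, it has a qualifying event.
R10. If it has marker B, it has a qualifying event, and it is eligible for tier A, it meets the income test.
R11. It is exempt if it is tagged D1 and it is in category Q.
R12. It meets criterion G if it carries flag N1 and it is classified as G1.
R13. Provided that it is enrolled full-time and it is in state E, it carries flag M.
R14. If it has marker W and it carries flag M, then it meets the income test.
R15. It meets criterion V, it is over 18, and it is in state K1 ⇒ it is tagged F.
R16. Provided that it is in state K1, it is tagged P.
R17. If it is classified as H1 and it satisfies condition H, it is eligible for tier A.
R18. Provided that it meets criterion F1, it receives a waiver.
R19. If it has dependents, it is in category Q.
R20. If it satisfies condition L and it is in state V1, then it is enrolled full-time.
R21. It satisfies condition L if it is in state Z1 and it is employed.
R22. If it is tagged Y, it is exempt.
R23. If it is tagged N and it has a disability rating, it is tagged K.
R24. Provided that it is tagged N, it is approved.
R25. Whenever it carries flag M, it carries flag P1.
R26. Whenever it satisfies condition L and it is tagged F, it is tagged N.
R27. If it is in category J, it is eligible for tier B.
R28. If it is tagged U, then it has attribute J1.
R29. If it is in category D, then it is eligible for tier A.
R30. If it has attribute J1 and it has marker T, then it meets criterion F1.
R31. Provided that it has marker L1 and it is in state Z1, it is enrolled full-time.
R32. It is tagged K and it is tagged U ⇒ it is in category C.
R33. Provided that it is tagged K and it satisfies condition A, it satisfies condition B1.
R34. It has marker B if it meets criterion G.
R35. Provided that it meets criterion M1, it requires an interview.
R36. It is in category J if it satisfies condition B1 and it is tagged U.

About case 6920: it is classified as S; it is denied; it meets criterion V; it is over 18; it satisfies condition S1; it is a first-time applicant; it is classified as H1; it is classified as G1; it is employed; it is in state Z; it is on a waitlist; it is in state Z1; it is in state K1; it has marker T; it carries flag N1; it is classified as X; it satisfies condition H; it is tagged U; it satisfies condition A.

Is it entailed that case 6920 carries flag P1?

By R5 (it is classified as X, it is a first-time applicant): it is in category Q.
By R9 (it satisfies condition S1, it is denied): it has a qualifying event.
By R12 (it carries flag N1, it is classified as G1): it meets criterion G.
By R15 (it meets criterion V, it is over 18, it is in state K1): it is tagged F.
By R16 (it is in state K1): it is tagged P.
By R17 (it is classified as H1, it satisfies condition H): it is eligible for tier A.
By R21 (it is in state Z1, it is employed): it satisfies condition L.
By R26 (it satisfies condition L, it is tagged F): it is tagged N.
By R28 (it is tagged U): it has attribute J1.
By R30 (it has attribute J1, it has marker T): it meets criterion F1.
By R34 (it meets criterion G): it has marker B.
By R3 (it is tagged P): it has a disability rating.
By R10 (it has marker B, it has a qualifying event, it is eligible for tier A): it meets the income test.
By R18 (it meets criterion F1): it receives a waiver.
By R23 (it is tagged N, it has a disability rating): it is tagged K.
By R33 (it is tagged K, it satisfies condition A): it satisfies condition B1.
By R36 (it satisfies condition B1, it is tagged U): it is in category J.
By R1 (it meets the income test, it is classified as X): it is tagged D1.
By R11 (it is tagged D1, it is in category Q): it is exempt.
By R27 (it is in category J): it is eligible for tier B.
By R2 (it is eligible for tier B, it receives a waiver): it is in state E.
By R6 (it is exempt, it is tagged U): it is a resident.
By R7 (it is a resident, it is employed): it has marker L1.
By R31 (it has marker L1, it is in state Z1): it is enrolled full-time.
By R13 (it is enrolled full-time, it is in state E): it carries flag M.
By R25 (it carries flag M): it carries flag P1.

Yes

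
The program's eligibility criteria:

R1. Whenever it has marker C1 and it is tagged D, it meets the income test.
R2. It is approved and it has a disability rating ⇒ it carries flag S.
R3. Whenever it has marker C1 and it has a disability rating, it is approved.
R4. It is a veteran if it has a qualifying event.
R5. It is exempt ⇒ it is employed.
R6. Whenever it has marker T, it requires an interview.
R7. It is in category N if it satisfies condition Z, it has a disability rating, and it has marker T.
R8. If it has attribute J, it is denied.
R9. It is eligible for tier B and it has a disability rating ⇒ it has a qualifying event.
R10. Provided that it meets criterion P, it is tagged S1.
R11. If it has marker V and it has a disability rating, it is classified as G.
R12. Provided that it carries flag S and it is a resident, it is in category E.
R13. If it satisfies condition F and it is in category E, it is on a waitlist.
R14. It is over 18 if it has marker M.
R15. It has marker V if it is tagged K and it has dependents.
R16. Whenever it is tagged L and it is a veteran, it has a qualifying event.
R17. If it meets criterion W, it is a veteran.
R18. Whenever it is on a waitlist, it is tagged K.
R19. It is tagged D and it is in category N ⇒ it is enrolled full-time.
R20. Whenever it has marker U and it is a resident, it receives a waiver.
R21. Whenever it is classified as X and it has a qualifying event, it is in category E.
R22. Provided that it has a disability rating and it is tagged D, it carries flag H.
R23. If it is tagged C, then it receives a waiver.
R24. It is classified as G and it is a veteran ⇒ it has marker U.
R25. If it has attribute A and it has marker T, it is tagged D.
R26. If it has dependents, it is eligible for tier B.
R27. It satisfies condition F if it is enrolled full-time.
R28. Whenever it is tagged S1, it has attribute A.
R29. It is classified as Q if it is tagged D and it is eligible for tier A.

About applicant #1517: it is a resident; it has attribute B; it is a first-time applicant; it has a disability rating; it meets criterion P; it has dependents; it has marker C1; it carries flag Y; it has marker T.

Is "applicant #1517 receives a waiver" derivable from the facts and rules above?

Forward chaining from the given facts derives: is approved, requires an interview, is tagged S1, is eligible for tier B, has attribute A, carries flag S, has a qualifying event, is in category E, is tagged D, meets the income test, is a veteran, carries flag H.
Rules concluding "it receives a waiver": R20 needs "it has marker U"; R23 needs "it is tagged C" — none of these are established.

No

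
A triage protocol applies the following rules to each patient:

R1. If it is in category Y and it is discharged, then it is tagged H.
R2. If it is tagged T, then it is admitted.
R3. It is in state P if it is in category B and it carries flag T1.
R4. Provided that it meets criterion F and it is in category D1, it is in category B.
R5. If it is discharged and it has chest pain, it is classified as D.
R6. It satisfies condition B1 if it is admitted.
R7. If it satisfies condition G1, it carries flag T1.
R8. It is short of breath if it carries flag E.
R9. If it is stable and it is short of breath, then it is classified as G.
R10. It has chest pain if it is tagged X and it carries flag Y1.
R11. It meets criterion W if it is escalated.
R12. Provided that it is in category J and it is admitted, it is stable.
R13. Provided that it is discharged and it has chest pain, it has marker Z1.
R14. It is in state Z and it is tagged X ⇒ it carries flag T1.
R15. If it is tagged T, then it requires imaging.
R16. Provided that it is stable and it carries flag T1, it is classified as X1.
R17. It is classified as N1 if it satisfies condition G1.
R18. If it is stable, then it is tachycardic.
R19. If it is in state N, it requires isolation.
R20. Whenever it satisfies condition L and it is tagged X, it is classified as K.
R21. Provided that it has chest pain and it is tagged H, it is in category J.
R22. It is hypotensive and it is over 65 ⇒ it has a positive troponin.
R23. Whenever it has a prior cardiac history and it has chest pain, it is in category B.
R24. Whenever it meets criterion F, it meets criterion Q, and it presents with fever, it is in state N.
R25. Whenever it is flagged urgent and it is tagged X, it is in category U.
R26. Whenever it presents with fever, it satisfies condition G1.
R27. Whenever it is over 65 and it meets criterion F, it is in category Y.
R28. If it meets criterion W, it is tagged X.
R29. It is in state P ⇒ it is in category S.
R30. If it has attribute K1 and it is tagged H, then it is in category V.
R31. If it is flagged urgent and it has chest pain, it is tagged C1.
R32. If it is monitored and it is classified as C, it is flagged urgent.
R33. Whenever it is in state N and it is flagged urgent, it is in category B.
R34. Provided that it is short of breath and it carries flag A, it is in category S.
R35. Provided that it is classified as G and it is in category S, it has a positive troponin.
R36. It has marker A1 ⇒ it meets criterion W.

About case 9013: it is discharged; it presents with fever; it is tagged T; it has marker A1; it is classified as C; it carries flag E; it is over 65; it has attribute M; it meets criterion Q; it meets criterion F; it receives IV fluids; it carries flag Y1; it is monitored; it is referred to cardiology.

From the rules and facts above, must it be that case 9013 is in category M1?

No

Forward chaining from the given facts derives: is admitted, satisfies condition B1, is short of breath, requires imaging, is in state N, satisfies condition G1, is in category Y, is flagged urgent, is in category B, meets criterion W, is tagged H, carries flag T1, is classified as N1, requires isolation, is tagged X, is in state P, has chest pain, has marker Z1, is in category J, is in category U, is in category S, is tagged C1, is classified as D, is stable, is classified as X1, is tachycardic, is classified as G, has a positive troponin.
No rule has "it is in category M1" as its conclusion, and it is not among the given facts.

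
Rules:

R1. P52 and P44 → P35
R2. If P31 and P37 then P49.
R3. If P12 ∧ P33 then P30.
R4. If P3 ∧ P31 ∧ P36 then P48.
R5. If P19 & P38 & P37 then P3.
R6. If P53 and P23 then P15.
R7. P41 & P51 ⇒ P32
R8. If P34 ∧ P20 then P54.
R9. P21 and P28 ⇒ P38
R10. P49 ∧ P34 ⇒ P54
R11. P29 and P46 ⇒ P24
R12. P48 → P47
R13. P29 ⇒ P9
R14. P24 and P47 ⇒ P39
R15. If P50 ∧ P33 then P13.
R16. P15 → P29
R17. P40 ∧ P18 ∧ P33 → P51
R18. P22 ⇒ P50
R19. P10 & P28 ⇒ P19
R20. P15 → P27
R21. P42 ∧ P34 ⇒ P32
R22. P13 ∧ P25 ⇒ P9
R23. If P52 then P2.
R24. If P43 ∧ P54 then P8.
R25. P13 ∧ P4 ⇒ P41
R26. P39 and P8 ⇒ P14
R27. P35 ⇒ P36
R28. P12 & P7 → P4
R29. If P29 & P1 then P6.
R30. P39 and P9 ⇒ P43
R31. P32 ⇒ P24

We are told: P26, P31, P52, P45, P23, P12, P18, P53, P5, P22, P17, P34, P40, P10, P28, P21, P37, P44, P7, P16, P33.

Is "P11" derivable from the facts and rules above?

Forward chaining from the given facts derives: P35, P49, P30, P15, P38, P54, P29, P51, P50, P19, P27, P2, P36, P4, P3, P9, P13, P41, P48, P32, P47, P24, P39, P43, P8, P14.
No rule has P11 as its conclusion, and it is not among the given facts.

No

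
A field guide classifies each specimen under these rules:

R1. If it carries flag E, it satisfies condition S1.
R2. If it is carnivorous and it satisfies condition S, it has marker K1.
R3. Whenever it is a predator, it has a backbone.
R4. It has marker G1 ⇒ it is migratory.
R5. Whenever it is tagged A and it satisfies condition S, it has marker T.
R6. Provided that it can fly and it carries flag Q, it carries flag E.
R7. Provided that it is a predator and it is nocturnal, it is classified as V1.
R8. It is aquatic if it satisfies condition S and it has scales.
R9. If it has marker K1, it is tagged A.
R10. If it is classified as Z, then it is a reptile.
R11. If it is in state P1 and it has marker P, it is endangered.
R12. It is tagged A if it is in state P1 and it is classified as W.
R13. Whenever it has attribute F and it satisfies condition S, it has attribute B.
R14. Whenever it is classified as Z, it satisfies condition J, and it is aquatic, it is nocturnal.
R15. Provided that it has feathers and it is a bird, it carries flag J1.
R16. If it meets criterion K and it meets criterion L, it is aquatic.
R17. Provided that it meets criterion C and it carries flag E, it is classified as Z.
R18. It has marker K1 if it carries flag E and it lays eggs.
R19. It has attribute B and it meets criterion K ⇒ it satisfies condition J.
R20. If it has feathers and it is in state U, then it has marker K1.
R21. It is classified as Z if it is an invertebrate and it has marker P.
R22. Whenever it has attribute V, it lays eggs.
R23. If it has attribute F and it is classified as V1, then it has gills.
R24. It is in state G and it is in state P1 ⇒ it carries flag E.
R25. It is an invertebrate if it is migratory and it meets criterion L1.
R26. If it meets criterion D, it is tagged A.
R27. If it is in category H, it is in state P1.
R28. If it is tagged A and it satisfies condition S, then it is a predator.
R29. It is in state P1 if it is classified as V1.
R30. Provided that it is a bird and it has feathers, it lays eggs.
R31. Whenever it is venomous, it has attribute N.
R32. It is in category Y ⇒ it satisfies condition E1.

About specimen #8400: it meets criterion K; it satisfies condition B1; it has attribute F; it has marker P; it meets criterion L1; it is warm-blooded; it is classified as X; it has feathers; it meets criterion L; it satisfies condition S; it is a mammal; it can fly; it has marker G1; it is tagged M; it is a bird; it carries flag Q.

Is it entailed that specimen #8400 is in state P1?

By R4 (it has marker G1): it is migratory.
By R6 (it can fly, it carries flag Q): it carries flag E.
By R13 (it has attribute F, it satisfies condition S): it has attribute B.
By R16 (it meets criterion K, it meets criterion L): it is aquatic.
By R19 (it has attribute B, it meets criterion K): it satisfies condition J.
By R25 (it is migratory, it meets criterion L1): it is an invertebrate.
By R30 (it is a bird, it has feathers): it lays eggs.
By R18 (it carries flag E, it lays eggs): it has marker K1.
By R21 (it is an invertebrate, it has marker P): it is classified as Z.
By R9 (it has marker K1): it is tagged A.
By R14 (it is classified as Z, it satisfies condition J, it is aquatic): it is nocturnal.
By R28 (it is tagged A, it satisfies condition S): it is a predator.
By R7 (it is a predator, it is nocturnal): it is classified as V1.
By R29 (it is classified as V1): it is in state P1.

Yes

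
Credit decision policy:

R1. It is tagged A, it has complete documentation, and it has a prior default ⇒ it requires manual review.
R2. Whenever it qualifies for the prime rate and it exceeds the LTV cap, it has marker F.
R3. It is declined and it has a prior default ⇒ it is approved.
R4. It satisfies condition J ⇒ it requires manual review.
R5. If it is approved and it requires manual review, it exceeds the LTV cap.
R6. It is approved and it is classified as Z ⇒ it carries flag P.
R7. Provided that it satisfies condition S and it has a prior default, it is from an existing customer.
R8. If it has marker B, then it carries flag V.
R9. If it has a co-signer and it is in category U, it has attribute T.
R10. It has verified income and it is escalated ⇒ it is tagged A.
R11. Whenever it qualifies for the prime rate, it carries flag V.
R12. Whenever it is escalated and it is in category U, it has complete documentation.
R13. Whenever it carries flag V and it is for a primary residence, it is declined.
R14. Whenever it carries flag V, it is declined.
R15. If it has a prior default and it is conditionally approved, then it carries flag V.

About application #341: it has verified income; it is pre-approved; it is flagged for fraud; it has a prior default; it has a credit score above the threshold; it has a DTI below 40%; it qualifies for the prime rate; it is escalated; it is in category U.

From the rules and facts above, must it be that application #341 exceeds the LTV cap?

Yes

By R10 (it has verified income, it is escalated): it is tagged A.
By R11 (it qualifies for the prime rate): it carries flag V.
By R12 (it is escalated, it is in category U): it has complete documentation.
By R14 (it carries flag V): it is declined.
By R1 (it is tagged A, it has complete documentation, it has a prior default): it requires manual review.
By R3 (it is declined, it has a prior default): it is approved.
By R5 (it is approved, it requires manual review): it exceeds the LTV cap.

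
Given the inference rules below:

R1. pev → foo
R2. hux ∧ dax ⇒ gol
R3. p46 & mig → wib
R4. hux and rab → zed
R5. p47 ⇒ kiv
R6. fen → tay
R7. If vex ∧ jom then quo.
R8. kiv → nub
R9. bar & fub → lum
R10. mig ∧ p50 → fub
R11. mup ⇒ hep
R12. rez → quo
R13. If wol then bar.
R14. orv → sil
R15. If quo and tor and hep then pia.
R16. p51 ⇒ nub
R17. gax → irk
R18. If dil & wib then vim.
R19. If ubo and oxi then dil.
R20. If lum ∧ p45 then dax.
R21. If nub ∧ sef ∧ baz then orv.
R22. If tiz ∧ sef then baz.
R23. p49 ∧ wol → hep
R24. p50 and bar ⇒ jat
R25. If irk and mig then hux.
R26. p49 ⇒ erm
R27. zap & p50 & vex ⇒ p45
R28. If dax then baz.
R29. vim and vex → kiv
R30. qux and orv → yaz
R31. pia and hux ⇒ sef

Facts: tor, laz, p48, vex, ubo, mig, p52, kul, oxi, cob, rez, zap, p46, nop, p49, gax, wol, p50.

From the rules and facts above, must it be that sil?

Yes

wib  (by R3: p46, mig)
fub  (by R10: mig, p50)
quo  (by R12: rez)
bar  (by R13: wol)
irk  (by R17: gax)
dil  (by R19: ubo, oxi)
hep  (by R23: p49, wol)
hux  (by R25: irk, mig)
p45  (by R27: zap, p50, vex)
lum  (by R9: bar, fub)
pia  (by R15: quo, tor, hep)
vim  (by R18: dil, wib)
dax  (by R20: lum, p45)
baz  (by R28: dax)
kiv  (by R29: vim, vex)
sef  (by R31: pia, hux)
nub  (by R8: kiv)
orv  (by R21: nub, sef, baz)
sil  (by R14: orv)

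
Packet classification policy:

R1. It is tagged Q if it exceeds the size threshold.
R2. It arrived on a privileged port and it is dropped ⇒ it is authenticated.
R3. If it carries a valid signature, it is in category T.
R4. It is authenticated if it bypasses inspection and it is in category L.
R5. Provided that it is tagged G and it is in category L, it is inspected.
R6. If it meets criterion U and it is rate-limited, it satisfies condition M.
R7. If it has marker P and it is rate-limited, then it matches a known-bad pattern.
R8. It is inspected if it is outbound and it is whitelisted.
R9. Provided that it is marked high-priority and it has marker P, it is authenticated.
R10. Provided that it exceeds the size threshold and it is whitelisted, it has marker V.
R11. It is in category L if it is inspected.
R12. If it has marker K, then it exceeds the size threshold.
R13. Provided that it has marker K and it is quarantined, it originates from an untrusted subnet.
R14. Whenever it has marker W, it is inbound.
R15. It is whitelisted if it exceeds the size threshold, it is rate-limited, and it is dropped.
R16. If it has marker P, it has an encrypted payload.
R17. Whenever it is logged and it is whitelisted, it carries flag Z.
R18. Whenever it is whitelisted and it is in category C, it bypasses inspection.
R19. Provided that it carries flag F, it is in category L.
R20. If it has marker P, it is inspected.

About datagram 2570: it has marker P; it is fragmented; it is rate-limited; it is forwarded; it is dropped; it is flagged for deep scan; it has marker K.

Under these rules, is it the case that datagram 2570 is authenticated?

No

Forward chaining from the given facts derives: matches a known-bad pattern, exceeds the size threshold, is whitelisted, has an encrypted payload, is inspected, is tagged Q, has marker V, is in category L.
Rules concluding "it is authenticated": R2 needs "it arrived on a privileged port"; R4 needs "it bypasses inspection"; R9 needs "it is marked high-priority" — none of these are established.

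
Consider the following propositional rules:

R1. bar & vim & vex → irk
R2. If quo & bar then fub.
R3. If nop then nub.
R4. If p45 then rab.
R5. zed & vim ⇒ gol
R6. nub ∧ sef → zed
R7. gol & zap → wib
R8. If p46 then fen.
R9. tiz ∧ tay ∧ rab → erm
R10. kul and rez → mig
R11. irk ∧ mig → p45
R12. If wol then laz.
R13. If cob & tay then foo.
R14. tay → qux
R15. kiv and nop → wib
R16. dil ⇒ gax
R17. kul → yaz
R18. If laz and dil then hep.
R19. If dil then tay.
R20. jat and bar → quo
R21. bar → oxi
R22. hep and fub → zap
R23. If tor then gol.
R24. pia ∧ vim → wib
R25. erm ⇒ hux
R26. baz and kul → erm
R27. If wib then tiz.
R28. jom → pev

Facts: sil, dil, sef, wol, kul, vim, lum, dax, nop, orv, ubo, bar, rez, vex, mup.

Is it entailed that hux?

No

Forward chaining from the given facts derives: irk, nub, zed, mig, p45, laz, gax, yaz, hep, tay, oxi, rab, gol, qux.
The only rule concluding hux is R25, which needs erm; that is never established.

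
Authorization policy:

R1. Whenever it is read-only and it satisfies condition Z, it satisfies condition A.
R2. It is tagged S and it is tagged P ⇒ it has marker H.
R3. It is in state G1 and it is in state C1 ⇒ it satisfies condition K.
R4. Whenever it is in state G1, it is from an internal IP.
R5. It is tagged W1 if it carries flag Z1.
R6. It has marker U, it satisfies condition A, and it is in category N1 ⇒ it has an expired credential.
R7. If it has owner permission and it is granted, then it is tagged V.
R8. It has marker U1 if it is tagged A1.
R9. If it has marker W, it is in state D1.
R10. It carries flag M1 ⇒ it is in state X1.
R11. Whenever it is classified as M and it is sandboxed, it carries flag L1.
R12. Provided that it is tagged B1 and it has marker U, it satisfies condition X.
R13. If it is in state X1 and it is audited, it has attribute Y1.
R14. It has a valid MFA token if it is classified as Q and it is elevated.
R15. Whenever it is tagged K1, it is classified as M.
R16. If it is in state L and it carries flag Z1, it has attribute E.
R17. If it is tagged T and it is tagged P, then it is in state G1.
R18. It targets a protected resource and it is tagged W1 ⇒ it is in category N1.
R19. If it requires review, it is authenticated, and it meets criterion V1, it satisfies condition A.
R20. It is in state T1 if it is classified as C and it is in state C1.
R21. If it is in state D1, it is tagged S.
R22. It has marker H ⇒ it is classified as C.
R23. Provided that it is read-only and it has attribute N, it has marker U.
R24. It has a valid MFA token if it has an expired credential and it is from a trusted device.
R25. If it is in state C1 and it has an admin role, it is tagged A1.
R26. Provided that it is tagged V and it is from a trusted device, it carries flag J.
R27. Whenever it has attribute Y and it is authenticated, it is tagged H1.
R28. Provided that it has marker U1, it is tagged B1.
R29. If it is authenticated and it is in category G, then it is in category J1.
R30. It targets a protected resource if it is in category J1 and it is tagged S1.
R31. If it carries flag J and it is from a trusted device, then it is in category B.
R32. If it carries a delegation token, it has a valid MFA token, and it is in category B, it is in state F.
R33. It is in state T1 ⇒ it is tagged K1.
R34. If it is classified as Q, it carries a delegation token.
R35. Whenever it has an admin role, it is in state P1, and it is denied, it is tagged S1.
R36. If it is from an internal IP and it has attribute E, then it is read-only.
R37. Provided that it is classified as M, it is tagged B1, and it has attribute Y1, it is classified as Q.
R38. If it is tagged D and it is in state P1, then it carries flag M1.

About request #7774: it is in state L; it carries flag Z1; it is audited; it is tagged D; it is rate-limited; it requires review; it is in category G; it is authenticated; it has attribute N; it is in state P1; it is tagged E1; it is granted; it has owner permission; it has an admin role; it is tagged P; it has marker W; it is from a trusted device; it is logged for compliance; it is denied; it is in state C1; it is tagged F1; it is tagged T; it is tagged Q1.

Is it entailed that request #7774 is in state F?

Forward chaining from the given facts derives: is tagged W1, is tagged V, is in state D1, has attribute E, is in state G1, is tagged S, is tagged A1, carries flag J, is in category J1, is in category B, is tagged S1, carries flag M1, has marker H, satisfies condition K, is from an internal IP, has marker U1, is in state X1, has attribute Y1, is classified as C, is tagged B1, targets a protected resource, is read-only, is in category N1, is in state T1, has marker U, is tagged K1, satisfies condition X, is classified as M, is classified as Q, carries a delegation token.
The only rule concluding "it is in state F" is R32, which needs "it has a valid MFA token"; that is never established.

No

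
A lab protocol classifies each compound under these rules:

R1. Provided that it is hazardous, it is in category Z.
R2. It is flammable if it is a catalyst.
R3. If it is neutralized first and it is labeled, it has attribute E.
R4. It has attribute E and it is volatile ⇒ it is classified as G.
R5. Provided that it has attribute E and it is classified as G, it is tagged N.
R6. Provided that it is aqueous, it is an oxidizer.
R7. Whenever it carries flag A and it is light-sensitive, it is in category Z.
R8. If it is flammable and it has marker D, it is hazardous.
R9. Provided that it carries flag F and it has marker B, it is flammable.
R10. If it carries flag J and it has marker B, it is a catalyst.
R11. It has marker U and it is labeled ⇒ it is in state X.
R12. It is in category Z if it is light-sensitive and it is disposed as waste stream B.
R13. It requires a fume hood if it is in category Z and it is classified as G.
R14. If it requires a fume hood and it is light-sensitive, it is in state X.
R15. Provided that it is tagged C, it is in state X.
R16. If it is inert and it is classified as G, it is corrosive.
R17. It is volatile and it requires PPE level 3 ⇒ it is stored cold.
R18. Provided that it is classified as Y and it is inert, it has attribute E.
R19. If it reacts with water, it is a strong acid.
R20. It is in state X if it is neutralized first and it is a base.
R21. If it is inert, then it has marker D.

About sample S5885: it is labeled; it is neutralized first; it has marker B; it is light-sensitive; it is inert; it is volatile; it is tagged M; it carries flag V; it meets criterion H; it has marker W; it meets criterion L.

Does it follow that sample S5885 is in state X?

No

Forward chaining from the given facts derives: has attribute E, is classified as G, is tagged N, is corrosive, has marker D.
Rules concluding "it is in state X": R11 needs "it has marker U"; R14 needs "it requires a fume hood"; R15 needs "it is tagged C"; R20 needs "it is a base" — none of these are established.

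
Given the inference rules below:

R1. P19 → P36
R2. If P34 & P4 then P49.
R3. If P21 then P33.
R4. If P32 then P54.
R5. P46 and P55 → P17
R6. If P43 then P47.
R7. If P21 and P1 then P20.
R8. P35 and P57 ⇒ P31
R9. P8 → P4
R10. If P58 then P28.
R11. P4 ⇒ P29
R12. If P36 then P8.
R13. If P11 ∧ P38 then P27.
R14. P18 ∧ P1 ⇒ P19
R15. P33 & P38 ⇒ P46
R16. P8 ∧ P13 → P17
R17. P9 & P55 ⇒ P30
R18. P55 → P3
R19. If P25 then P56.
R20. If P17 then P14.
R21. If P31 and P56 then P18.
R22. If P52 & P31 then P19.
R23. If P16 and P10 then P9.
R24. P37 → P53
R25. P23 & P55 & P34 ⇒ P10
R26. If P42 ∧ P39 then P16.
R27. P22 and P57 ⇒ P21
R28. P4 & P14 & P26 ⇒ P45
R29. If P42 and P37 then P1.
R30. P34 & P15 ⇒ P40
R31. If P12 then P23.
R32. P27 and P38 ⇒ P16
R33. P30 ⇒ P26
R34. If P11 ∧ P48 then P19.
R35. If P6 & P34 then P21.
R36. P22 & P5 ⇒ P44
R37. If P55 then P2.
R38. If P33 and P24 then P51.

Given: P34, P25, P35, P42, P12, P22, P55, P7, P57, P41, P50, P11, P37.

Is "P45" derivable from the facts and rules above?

Forward chaining from the given facts derives: P31, P3, P56, P18, P53, P21, P1, P23, P2, P33, P20, P19, P10, P36, P8, P4, P29, P49.
The only rule concluding P45 is R28, which needs P14; that is never established.

No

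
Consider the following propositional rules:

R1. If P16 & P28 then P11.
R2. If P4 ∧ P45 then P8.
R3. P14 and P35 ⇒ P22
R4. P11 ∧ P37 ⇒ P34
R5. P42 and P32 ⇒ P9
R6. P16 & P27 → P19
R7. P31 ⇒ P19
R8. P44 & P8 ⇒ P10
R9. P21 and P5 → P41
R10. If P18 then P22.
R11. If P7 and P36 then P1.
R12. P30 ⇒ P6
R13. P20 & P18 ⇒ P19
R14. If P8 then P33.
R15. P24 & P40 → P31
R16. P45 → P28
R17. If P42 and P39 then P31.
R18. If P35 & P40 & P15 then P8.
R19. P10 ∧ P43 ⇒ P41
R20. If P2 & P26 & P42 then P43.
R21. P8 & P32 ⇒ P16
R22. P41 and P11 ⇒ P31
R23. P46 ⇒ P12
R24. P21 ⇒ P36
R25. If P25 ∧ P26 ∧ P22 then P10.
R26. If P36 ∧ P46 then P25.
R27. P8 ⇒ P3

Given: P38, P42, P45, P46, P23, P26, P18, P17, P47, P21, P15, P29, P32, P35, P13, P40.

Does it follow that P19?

No

Forward chaining from the given facts derives: P9, P22, P28, P8, P16, P12, P36, P25, P3, P11, P33, P10.
Rules concluding P19: R6 needs P27; R7 needs P31; R13 needs P20 — none of these are established.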